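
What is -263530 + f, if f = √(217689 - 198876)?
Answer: -263530 + √18813 ≈ -2.6339e+5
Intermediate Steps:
f = √18813 ≈ 137.16
-263530 + f = -263530 + √18813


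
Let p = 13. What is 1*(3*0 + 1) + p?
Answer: 14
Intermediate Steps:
1*(3*0 + 1) + p = 1*(3*0 + 1) + 13 = 1*(0 + 1) + 13 = 1*1 + 13 = 1 + 13 = 14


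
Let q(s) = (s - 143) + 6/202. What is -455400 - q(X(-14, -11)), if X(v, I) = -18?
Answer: -45979142/101 ≈ -4.5524e+5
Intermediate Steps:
q(s) = -14440/101 + s (q(s) = (-143 + s) + 6*(1/202) = (-143 + s) + 3/101 = -14440/101 + s)
-455400 - q(X(-14, -11)) = -455400 - (-14440/101 - 18) = -455400 - 1*(-16258/101) = -455400 + 16258/101 = -45979142/101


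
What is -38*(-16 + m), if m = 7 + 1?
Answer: 304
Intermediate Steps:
m = 8
-38*(-16 + m) = -38*(-16 + 8) = -38*(-8) = 304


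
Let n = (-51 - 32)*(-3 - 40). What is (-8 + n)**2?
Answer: 12680721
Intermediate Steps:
n = 3569 (n = -83*(-43) = 3569)
(-8 + n)**2 = (-8 + 3569)**2 = 3561**2 = 12680721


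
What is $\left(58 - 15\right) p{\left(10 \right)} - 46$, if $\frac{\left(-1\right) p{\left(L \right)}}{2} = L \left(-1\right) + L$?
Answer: $-46$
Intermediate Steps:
$p{\left(L \right)} = 0$ ($p{\left(L \right)} = - 2 \left(L \left(-1\right) + L\right) = - 2 \left(- L + L\right) = \left(-2\right) 0 = 0$)
$\left(58 - 15\right) p{\left(10 \right)} - 46 = \left(58 - 15\right) 0 - 46 = 43 \cdot 0 - 46 = 0 - 46 = -46$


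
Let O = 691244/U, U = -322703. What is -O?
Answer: 691244/322703 ≈ 2.1420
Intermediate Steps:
O = -691244/322703 (O = 691244/(-322703) = 691244*(-1/322703) = -691244/322703 ≈ -2.1420)
-O = -1*(-691244/322703) = 691244/322703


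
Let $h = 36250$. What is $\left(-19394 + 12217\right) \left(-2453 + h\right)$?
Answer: $-242561069$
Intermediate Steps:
$\left(-19394 + 12217\right) \left(-2453 + h\right) = \left(-19394 + 12217\right) \left(-2453 + 36250\right) = \left(-7177\right) 33797 = -242561069$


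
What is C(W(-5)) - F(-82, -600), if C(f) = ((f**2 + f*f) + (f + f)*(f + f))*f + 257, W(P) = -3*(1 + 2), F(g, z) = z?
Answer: -3517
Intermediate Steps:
W(P) = -9 (W(P) = -3*3 = -9)
C(f) = 257 + 6*f**3 (C(f) = ((f**2 + f**2) + (2*f)*(2*f))*f + 257 = (2*f**2 + 4*f**2)*f + 257 = (6*f**2)*f + 257 = 6*f**3 + 257 = 257 + 6*f**3)
C(W(-5)) - F(-82, -600) = (257 + 6*(-9)**3) - 1*(-600) = (257 + 6*(-729)) + 600 = (257 - 4374) + 600 = -4117 + 600 = -3517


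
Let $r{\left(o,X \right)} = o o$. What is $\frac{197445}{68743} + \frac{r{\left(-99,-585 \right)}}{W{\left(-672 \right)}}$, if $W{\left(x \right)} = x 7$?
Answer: $\frac{85010379}{107789024} \approx 0.78867$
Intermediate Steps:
$r{\left(o,X \right)} = o^{2}$
$W{\left(x \right)} = 7 x$
$\frac{197445}{68743} + \frac{r{\left(-99,-585 \right)}}{W{\left(-672 \right)}} = \frac{197445}{68743} + \frac{\left(-99\right)^{2}}{7 \left(-672\right)} = 197445 \cdot \frac{1}{68743} + \frac{9801}{-4704} = \frac{197445}{68743} + 9801 \left(- \frac{1}{4704}\right) = \frac{197445}{68743} - \frac{3267}{1568} = \frac{85010379}{107789024}$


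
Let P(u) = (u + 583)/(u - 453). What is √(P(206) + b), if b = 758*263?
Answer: √12162193303/247 ≈ 446.49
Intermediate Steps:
b = 199354
P(u) = (583 + u)/(-453 + u)
√(P(206) + b) = √((583 + 206)/(-453 + 206) + 199354) = √(789/(-247) + 199354) = √(-1/247*789 + 199354) = √(-789/247 + 199354) = √(49239649/247) = √12162193303/247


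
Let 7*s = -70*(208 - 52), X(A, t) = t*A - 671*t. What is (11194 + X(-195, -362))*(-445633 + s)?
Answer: -145197306398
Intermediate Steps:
X(A, t) = -671*t + A*t (X(A, t) = A*t - 671*t = -671*t + A*t)
s = -1560 (s = (-70*(208 - 52))/7 = (-70*156)/7 = (⅐)*(-10920) = -1560)
(11194 + X(-195, -362))*(-445633 + s) = (11194 - 362*(-671 - 195))*(-445633 - 1560) = (11194 - 362*(-866))*(-447193) = (11194 + 313492)*(-447193) = 324686*(-447193) = -145197306398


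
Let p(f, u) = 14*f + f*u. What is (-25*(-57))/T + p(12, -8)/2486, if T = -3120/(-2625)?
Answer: 309980613/258544 ≈ 1198.9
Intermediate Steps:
T = 208/175 (T = -3120*(-1/2625) = 208/175 ≈ 1.1886)
(-25*(-57))/T + p(12, -8)/2486 = (-25*(-57))/(208/175) + (12*(14 - 8))/2486 = 1425*(175/208) + (12*6)*(1/2486) = 249375/208 + 72*(1/2486) = 249375/208 + 36/1243 = 309980613/258544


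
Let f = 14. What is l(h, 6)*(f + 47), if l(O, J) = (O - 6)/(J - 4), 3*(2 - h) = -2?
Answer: -305/3 ≈ -101.67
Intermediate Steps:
h = 8/3 (h = 2 - ⅓*(-2) = 2 + ⅔ = 8/3 ≈ 2.6667)
l(O, J) = (-6 + O)/(-4 + J)
l(h, 6)*(f + 47) = ((-6 + 8/3)/(-4 + 6))*(14 + 47) = (-10/3/2)*61 = ((½)*(-10/3))*61 = -5/3*61 = -305/3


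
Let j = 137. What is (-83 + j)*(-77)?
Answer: -4158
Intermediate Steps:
(-83 + j)*(-77) = (-83 + 137)*(-77) = 54*(-77) = -4158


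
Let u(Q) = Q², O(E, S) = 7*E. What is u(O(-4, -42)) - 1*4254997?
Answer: -4254213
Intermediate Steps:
u(O(-4, -42)) - 1*4254997 = (7*(-4))² - 1*4254997 = (-28)² - 4254997 = 784 - 4254997 = -4254213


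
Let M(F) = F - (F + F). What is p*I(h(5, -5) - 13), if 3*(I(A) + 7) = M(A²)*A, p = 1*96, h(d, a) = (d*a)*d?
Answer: 84097632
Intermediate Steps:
h(d, a) = a*d² (h(d, a) = (a*d)*d = a*d²)
M(F) = -F (M(F) = F - 2*F = -F)
p = 96
I(A) = -7 - A³/3 (I(A) = -7 + ((-A²)*A)/3 = -7 + (-A³)/3 = -7 - A³/3)
p*I(h(5, -5) - 13) = 96*(-7 - (-5*5² - 13)³/3) = 96*(-7 - (-5*25 - 13)³/3) = 96*(-7 - (-125 - 13)³/3) = 96*(-7 - ⅓*(-138)³) = 96*(-7 - ⅓*(-2628072)) = 96*(-7 + 876024) = 96*876017 = 84097632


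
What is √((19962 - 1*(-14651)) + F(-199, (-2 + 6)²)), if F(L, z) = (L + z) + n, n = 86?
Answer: 2*√8629 ≈ 185.78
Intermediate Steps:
F(L, z) = 86 + L + z (F(L, z) = (L + z) + 86 = 86 + L + z)
√((19962 - 1*(-14651)) + F(-199, (-2 + 6)²)) = √((19962 - 1*(-14651)) + (86 - 199 + (-2 + 6)²)) = √((19962 + 14651) + (86 - 199 + 4²)) = √(34613 + (86 - 199 + 16)) = √(34613 - 97) = √34516 = 2*√8629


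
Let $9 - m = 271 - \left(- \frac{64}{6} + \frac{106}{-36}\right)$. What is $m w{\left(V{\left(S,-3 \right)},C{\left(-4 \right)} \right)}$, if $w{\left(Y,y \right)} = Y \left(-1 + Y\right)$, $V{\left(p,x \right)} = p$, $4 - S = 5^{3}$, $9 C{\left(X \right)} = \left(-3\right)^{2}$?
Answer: $- \frac{36617141}{9} \approx -4.0686 \cdot 10^{6}$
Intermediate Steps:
$C{\left(X \right)} = 1$ ($C{\left(X \right)} = \frac{\left(-3\right)^{2}}{9} = \frac{1}{9} \cdot 9 = 1$)
$S = -121$ ($S = 4 - 5^{3} = 4 - 125 = -121$)
$m = - \frac{4961}{18}$ ($m = 9 - \left(271 - \left(- \frac{64}{6} + \frac{106}{-36}\right)\right) = 9 - \left(271 - \left(\left(-64\right) \frac{1}{6} + 106 \left(- \frac{1}{36}\right)\right)\right) = 9 - \left(271 - \left(- \frac{32}{3} - \frac{53}{18}\right)\right) = 9 - \left(271 - - \frac{245}{18}\right) = 9 - \left(271 + \frac{245}{18}\right) = 9 - \frac{5123}{18} = - \frac{4961}{18} \approx -275.61$)
$m w{\left(V{\left(S,-3 \right)},C{\left(-4 \right)} \right)} = - \frac{4961 \left(- 121 \left(-1 - 121\right)\right)}{18} = - \frac{4961 \left(\left(-121\right) \left(-122\right)\right)}{18} = \left(- \frac{4961}{18}\right) 14762 = - \frac{36617141}{9}$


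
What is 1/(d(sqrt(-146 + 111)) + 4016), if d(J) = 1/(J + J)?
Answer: 562240/2257955841 + 2*I*sqrt(35)/2257955841 ≈ 0.000249 + 5.2402e-9*I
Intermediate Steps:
d(J) = 1/(2*J)
1/(d(sqrt(-146 + 111)) + 4016) = 1/(1/(2*(sqrt(-146 + 111))) + 4016) = 1/(1/(2*(sqrt(-35))) + 4016) = 1/(1/(2*((I*sqrt(35)))) + 4016) = 1/((-I*sqrt(35)/35)/2 + 4016) = 1/(-I*sqrt(35)/70 + 4016) = 1/(4016 - I*sqrt(35)/70)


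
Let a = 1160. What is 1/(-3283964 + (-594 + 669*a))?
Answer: -1/2508518 ≈ -3.9864e-7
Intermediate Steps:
1/(-3283964 + (-594 + 669*a)) = 1/(-3283964 + (-594 + 669*1160)) = 1/(-3283964 + (-594 + 776040)) = 1/(-3283964 + 775446) = 1/(-2508518) = -1/2508518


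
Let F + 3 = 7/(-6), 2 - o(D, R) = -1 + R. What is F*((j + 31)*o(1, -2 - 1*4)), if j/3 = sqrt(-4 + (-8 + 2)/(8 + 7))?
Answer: -2325/2 - 45*I*sqrt(110)/2 ≈ -1162.5 - 235.98*I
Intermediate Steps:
o(D, R) = 3 - R (o(D, R) = 2 - (-1 + R) = 2 + (1 - R) = 3 - R)
j = 3*I*sqrt(110)/5 (j = 3*sqrt(-4 + (-8 + 2)/(8 + 7)) = 3*sqrt(-4 - 6/15) = 3*sqrt(-4 - 6*1/15) = 3*sqrt(-4 - 2/5) = 3*sqrt(-22/5) = 3*(I*sqrt(110)/5) = 3*I*sqrt(110)/5 ≈ 6.2929*I)
F = -25/6 (F = -3 + 7/(-6) = -3 + 7*(-1/6) = -3 - 7/6 = -25/6 ≈ -4.1667)
F*((j + 31)*o(1, -2 - 1*4)) = -25*(3*I*sqrt(110)/5 + 31)*(3 - (-2 - 1*4))/6 = -25*(31 + 3*I*sqrt(110)/5)*(3 - (-2 - 4))/6 = -25*(31 + 3*I*sqrt(110)/5)*(3 - 1*(-6))/6 = -25*(31 + 3*I*sqrt(110)/5)*(3 + 6)/6 = -25*(31 + 3*I*sqrt(110)/5)*9/6 = -25*(279 + 27*I*sqrt(110)/5)/6 = -2325/2 - 45*I*sqrt(110)/2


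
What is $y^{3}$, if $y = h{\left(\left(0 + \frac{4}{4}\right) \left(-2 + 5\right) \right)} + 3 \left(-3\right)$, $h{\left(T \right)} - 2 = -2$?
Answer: $-729$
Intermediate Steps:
$h{\left(T \right)} = 0$ ($h{\left(T \right)} = 2 - 2 = 0$)
$y = -9$ ($y = 0 + 3 \left(-3\right) = 0 - 9 = -9$)
$y^{3} = \left(-9\right)^{3} = -729$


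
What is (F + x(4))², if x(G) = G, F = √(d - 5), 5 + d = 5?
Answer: (4 + I*√5)² ≈ 11.0 + 17.889*I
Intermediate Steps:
d = 0 (d = -5 + 5 = 0)
F = I*√5 (F = √(0 - 5) = √(-5) = I*√5 ≈ 2.2361*I)
(F + x(4))² = (I*√5 + 4)² = (4 + I*√5)²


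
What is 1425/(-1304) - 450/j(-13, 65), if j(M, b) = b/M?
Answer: 115935/1304 ≈ 88.907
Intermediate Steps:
1425/(-1304) - 450/j(-13, 65) = 1425/(-1304) - 450/(65/(-13)) = 1425*(-1/1304) - 450/(65*(-1/13)) = -1425/1304 - 450/(-5) = -1425/1304 - 450*(-1/5) = -1425/1304 + 90 = 115935/1304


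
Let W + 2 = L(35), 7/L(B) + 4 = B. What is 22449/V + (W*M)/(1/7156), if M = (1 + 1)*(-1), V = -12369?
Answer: 14954971/589 ≈ 25390.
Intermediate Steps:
M = -2 (M = 2*(-1) = -2)
L(B) = 7/(-4 + B)
W = -55/31 (W = -2 + 7/(-4 + 35) = -2 + 7/31 = -55/31 ≈ -1.7742)
22449/V + (W*M)/(1/7156) = 22449/(-12369) + (-55/31*(-2))/(1/7156) = 22449*(-1/12369) + 110/(31*(1/7156)) = -1069/589 + (110/31)*7156 = -1069/589 + 787160/31 = 14954971/589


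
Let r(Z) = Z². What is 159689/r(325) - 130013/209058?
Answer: 19651639837/22081751250 ≈ 0.88995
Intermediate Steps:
159689/r(325) - 130013/209058 = 159689/(325²) - 130013/209058 = 159689/105625 - 130013*1/209058 = 159689*(1/105625) - 130013/209058 = 159689/105625 - 130013/209058 = 19651639837/22081751250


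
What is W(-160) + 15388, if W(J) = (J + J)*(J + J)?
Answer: 117788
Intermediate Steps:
W(J) = 4*J² (W(J) = (2*J)*(2*J) = 4*J²)
W(-160) + 15388 = 4*(-160)² + 15388 = 4*25600 + 15388 = 102400 + 15388 = 117788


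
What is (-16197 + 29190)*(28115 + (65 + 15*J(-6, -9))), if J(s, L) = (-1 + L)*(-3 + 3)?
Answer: 366142740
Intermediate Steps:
J(s, L) = 0 (J(s, L) = (-1 + L)*0 = 0)
(-16197 + 29190)*(28115 + (65 + 15*J(-6, -9))) = (-16197 + 29190)*(28115 + (65 + 15*0)) = 12993*(28115 + (65 + 0)) = 12993*(28115 + 65) = 12993*28180 = 366142740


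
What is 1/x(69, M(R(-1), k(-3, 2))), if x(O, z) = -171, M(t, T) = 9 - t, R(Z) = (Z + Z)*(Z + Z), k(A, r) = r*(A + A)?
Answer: -1/171 ≈ -0.0058480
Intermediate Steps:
k(A, r) = 2*A*r (k(A, r) = r*(2*A) = 2*A*r)
R(Z) = 4*Z² (R(Z) = (2*Z)*(2*Z) = 4*Z²)
1/x(69, M(R(-1), k(-3, 2))) = 1/(-171) = -1/171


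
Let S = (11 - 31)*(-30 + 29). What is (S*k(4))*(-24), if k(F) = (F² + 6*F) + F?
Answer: -21120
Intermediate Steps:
k(F) = F² + 7*F
S = 20 (S = -20*(-1) = 20)
(S*k(4))*(-24) = (20*(4*(7 + 4)))*(-24) = (20*(4*11))*(-24) = (20*44)*(-24) = 880*(-24) = -21120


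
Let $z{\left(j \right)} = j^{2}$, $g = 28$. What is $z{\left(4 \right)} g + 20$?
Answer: $468$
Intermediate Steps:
$z{\left(4 \right)} g + 20 = 4^{2} \cdot 28 + 20 = 16 \cdot 28 + 20 = 448 + 20 = 468$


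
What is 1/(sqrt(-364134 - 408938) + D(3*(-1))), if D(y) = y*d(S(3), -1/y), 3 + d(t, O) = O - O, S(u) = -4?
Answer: 9/773153 - 4*I*sqrt(48317)/773153 ≈ 1.1641e-5 - 0.0011372*I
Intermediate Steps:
d(t, O) = -3 (d(t, O) = -3 + (O - O) = -3 + 0 = -3)
D(y) = -3*y (D(y) = y*(-3) = -3*y)
1/(sqrt(-364134 - 408938) + D(3*(-1))) = 1/(sqrt(-364134 - 408938) - 9*(-1)) = 1/(sqrt(-773072) - 3*(-3)) = 1/(4*I*sqrt(48317) + 9) = 1/(9 + 4*I*sqrt(48317))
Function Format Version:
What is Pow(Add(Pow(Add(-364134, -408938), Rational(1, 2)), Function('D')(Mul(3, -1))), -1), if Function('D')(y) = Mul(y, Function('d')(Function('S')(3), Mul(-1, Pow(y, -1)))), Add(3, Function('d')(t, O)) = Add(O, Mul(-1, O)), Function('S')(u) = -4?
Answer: Add(Rational(9, 773153), Mul(Rational(-4, 773153), I, Pow(48317, Rational(1, 2)))) ≈ Add(1.1641e-5, Mul(-0.0011372, I))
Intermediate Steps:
Function('d')(t, O) = -3 (Function('d')(t, O) = Add(-3, Add(O, Mul(-1, O))) = Add(-3, 0) = -3)
Function('D')(y) = Mul(-3, y) (Function('D')(y) = Mul(y, -3) = Mul(-3, y))
Pow(Add(Pow(Add(-364134, -408938), Rational(1, 2)), Function('D')(Mul(3, -1))), -1) = Pow(Add(Pow(Add(-364134, -408938), Rational(1, 2)), Mul(-3, Mul(3, -1))), -1) = Pow(Add(Pow(-773072, Rational(1, 2)), Mul(-3, -3)), -1) = Pow(Add(Mul(4, I, Pow(48317, Rational(1, 2))), 9), -1) = Pow(Add(9, Mul(4, I, Pow(48317, Rational(1, 2)))), -1)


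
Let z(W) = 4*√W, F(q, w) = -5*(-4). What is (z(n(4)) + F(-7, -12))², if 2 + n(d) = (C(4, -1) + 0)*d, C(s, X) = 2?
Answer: 496 + 160*√6 ≈ 887.92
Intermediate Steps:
n(d) = -2 + 2*d (n(d) = -2 + (2 + 0)*d = -2 + 2*d)
F(q, w) = 20
(z(n(4)) + F(-7, -12))² = (4*√(-2 + 2*4) + 20)² = (4*√(-2 + 8) + 20)² = (4*√6 + 20)² = (20 + 4*√6)²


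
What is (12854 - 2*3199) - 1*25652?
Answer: -19196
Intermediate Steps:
(12854 - 2*3199) - 1*25652 = (12854 - 1*6398) - 25652 = (12854 - 6398) - 25652 = 6456 - 25652 = -19196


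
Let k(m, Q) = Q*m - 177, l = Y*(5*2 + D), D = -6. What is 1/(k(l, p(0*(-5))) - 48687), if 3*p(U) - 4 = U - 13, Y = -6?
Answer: -1/48792 ≈ -2.0495e-5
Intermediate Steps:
p(U) = -3 + U/3 (p(U) = 4/3 + (U - 13)/3 = 4/3 + (-13 + U)/3 = 4/3 + (-13/3 + U/3) = -3 + U/3)
l = -24 (l = -6*(5*2 - 6) = -6*(10 - 6) = -6*4 = -24)
k(m, Q) = -177 + Q*m
1/(k(l, p(0*(-5))) - 48687) = 1/((-177 + (-3 + (0*(-5))/3)*(-24)) - 48687) = 1/((-177 + (-3 + (⅓)*0)*(-24)) - 48687) = 1/((-177 + (-3 + 0)*(-24)) - 48687) = 1/((-177 - 3*(-24)) - 48687) = 1/((-177 + 72) - 48687) = 1/(-105 - 48687) = 1/(-48792) = -1/48792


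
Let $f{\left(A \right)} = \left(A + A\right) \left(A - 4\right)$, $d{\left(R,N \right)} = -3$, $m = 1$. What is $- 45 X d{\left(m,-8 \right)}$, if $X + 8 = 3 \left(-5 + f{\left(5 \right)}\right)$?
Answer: $945$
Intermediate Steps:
$f{\left(A \right)} = 2 A \left(-4 + A\right)$
$X = 7$ ($X = -8 + 3 \left(-5 + 2 \cdot 5 \left(-4 + 5\right)\right) = -8 + 3 \left(-5 + 2 \cdot 5 \cdot 1\right) = -8 + 3 \left(-5 + 10\right) = -8 + 3 \cdot 5 = -8 + 15 = 7$)
$- 45 X d{\left(m,-8 \right)} = \left(-45\right) 7 \left(-3\right) = \left(-315\right) \left(-3\right) = 945$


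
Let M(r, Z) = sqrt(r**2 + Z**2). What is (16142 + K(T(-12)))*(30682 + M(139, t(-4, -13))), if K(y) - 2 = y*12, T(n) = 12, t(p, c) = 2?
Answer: 499748416 + 81440*sqrt(773) ≈ 5.0201e+8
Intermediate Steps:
K(y) = 2 + 12*y (K(y) = 2 + y*12 = 2 + 12*y)
M(r, Z) = sqrt(Z**2 + r**2)
(16142 + K(T(-12)))*(30682 + M(139, t(-4, -13))) = (16142 + (2 + 12*12))*(30682 + sqrt(2**2 + 139**2)) = (16142 + (2 + 144))*(30682 + sqrt(4 + 19321)) = (16142 + 146)*(30682 + sqrt(19325)) = 16288*(30682 + 5*sqrt(773)) = 499748416 + 81440*sqrt(773)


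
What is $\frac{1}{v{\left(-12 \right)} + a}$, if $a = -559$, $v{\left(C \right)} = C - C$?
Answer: $- \frac{1}{559} \approx -0.0017889$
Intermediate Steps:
$v{\left(C \right)} = 0$
$\frac{1}{v{\left(-12 \right)} + a} = \frac{1}{0 - 559} = \frac{1}{-559} = - \frac{1}{559}$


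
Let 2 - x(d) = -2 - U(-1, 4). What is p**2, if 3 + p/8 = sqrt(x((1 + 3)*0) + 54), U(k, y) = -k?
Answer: 4352 - 384*sqrt(59) ≈ 1402.4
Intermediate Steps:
x(d) = 5 (x(d) = 2 - (-2 - (-1)*(-1)) = 2 - (-2 - 1*1) = 2 - (-2 - 1) = 2 - 1*(-3) = 2 + 3 = 5)
p = -24 + 8*sqrt(59) (p = -24 + 8*sqrt(5 + 54) = -24 + 8*sqrt(59) ≈ 37.449)
p**2 = (-24 + 8*sqrt(59))**2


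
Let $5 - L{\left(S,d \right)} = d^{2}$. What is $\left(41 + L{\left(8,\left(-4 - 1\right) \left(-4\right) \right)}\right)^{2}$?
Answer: $125316$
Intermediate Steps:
$L{\left(S,d \right)} = 5 - d^{2}$
$\left(41 + L{\left(8,\left(-4 - 1\right) \left(-4\right) \right)}\right)^{2} = \left(41 + \left(5 - \left(\left(-4 - 1\right) \left(-4\right)\right)^{2}\right)\right)^{2} = \left(41 + \left(5 - \left(\left(-5\right) \left(-4\right)\right)^{2}\right)\right)^{2} = \left(41 + \left(5 - 20^{2}\right)\right)^{2} = \left(41 + \left(5 - 400\right)\right)^{2} = \left(41 - 395\right)^{2} = \left(-354\right)^{2} = 125316$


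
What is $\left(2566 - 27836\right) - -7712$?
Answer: $-17558$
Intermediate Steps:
$\left(2566 - 27836\right) - -7712 = -25270 + 7712 = -17558$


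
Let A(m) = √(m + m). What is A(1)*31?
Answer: 31*√2 ≈ 43.841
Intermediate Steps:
A(m) = √2*√m (A(m) = √(2*m) = √2*√m)
A(1)*31 = (√2*√1)*31 = (√2*1)*31 = √2*31 = 31*√2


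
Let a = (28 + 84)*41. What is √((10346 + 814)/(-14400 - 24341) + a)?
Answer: 2*√1722885025598/38741 ≈ 67.762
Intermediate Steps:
a = 4592 (a = 112*41 = 4592)
√((10346 + 814)/(-14400 - 24341) + a) = √((10346 + 814)/(-14400 - 24341) + 4592) = √(11160/(-38741) + 4592) = √(11160*(-1/38741) + 4592) = √(-11160/38741 + 4592) = √(177887512/38741) = 2*√1722885025598/38741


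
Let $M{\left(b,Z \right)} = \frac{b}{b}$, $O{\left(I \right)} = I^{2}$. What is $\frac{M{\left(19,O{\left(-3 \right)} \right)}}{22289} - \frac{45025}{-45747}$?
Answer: $\frac{1003607972}{1019654883} \approx 0.98426$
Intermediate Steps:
$M{\left(b,Z \right)} = 1$
$\frac{M{\left(19,O{\left(-3 \right)} \right)}}{22289} - \frac{45025}{-45747} = 1 \cdot \frac{1}{22289} - \frac{45025}{-45747} = 1 \cdot \frac{1}{22289} - - \frac{45025}{45747} = \frac{1}{22289} + \frac{45025}{45747} = \frac{1003607972}{1019654883}$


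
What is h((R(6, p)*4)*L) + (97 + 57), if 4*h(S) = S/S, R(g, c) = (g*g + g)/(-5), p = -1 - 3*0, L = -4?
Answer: 617/4 ≈ 154.25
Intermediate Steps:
p = -1 (p = -1 + 0 = -1)
R(g, c) = -g/5 - g²/5 (R(g, c) = (g² + g)*(-⅕) = (g + g²)*(-⅕) = -g/5 - g²/5)
h(S) = ¼ (h(S) = (S/S)/4 = (¼)*1 = ¼)
h((R(6, p)*4)*L) + (97 + 57) = ¼ + (97 + 57) = ¼ + 154 = 617/4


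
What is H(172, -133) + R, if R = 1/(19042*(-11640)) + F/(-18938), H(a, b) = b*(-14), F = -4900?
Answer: 3908496061415171/2098793244720 ≈ 1862.3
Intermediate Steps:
H(a, b) = -14*b
R = 543039746531/2098793244720 (R = 1/(19042*(-11640)) - 4900/(-18938) = (1/19042)*(-1/11640) - 4900*(-1/18938) = -1/221648880 + 2450/9469 = 543039746531/2098793244720 ≈ 0.25874)
H(172, -133) + R = -14*(-133) + 543039746531/2098793244720 = 1862 + 543039746531/2098793244720 = 3908496061415171/2098793244720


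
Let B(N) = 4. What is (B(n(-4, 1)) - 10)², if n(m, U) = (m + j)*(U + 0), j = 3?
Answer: 36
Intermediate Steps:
n(m, U) = U*(3 + m) (n(m, U) = (m + 3)*(U + 0) = (3 + m)*U = U*(3 + m))
(B(n(-4, 1)) - 10)² = (4 - 10)² = (-6)² = 36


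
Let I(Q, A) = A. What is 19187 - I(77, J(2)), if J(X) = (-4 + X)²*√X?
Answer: 19187 - 4*√2 ≈ 19181.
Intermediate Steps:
J(X) = √X*(-4 + X)²
19187 - I(77, J(2)) = 19187 - √2*(-4 + 2)² = 19187 - √2*(-2)² = 19187 - √2*4 = 19187 - 4*√2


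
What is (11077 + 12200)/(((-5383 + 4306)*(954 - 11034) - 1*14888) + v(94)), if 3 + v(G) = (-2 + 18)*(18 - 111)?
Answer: 23277/10839781 ≈ 0.0021474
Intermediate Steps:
v(G) = -1491 (v(G) = -3 + (-2 + 18)*(18 - 111) = -3 + 16*(-93) = -3 - 1488 = -1491)
(11077 + 12200)/(((-5383 + 4306)*(954 - 11034) - 1*14888) + v(94)) = (11077 + 12200)/(((-5383 + 4306)*(954 - 11034) - 1*14888) - 1491) = 23277/((-1077*(-10080) - 14888) - 1491) = 23277/((10856160 - 14888) - 1491) = 23277/(10841272 - 1491) = 23277/10839781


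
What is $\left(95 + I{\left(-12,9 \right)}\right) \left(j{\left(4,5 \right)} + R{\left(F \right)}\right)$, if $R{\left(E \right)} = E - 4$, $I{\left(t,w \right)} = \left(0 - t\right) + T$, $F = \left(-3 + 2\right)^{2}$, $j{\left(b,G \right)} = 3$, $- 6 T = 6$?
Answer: $0$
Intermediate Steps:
$T = -1$ ($T = \left(- \frac{1}{6}\right) 6 = -1$)
$F = 1$ ($F = \left(-1\right)^{2} = 1$)
$I{\left(t,w \right)} = -1 - t$ ($I{\left(t,w \right)} = \left(0 - t\right) - 1 = - t - 1 = -1 - t$)
$R{\left(E \right)} = -4 + E$
$\left(95 + I{\left(-12,9 \right)}\right) \left(j{\left(4,5 \right)} + R{\left(F \right)}\right) = \left(95 - -11\right) \left(3 + \left(-4 + 1\right)\right) = \left(95 + \left(-1 + 12\right)\right) \left(3 - 3\right) = \left(95 + 11\right) 0 = 106 \cdot 0 = 0$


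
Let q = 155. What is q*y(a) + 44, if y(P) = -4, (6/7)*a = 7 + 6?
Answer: -576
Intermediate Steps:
a = 91/6 (a = 7*(7 + 6)/6 = (7/6)*13 = 91/6 ≈ 15.167)
q*y(a) + 44 = 155*(-4) + 44 = -620 + 44 = -576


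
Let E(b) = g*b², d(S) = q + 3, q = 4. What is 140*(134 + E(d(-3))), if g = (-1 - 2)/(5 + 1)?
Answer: 15330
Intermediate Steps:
d(S) = 7 (d(S) = 4 + 3 = 7)
g = -½ (g = -3/6 = -3*⅙ = -½ ≈ -0.50000)
E(b) = -b²/2
140*(134 + E(d(-3))) = 140*(134 - ½*7²) = 140*(134 - ½*49) = 140*(134 - 49/2) = 140*(219/2) = 15330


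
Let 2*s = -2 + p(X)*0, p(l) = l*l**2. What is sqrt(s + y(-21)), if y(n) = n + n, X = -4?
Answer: I*sqrt(43) ≈ 6.5574*I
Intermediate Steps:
p(l) = l**3
y(n) = 2*n
s = -1 (s = (-2 + (-4)**3*0)/2 = (-2 - 64*0)/2 = (-2 + 0)/2 = (1/2)*(-2) = -1)
sqrt(s + y(-21)) = sqrt(-1 + 2*(-21)) = sqrt(-1 - 42) = sqrt(-43) = I*sqrt(43)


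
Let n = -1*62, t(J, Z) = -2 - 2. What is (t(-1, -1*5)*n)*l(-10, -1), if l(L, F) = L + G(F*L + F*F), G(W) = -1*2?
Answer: -2976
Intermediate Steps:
t(J, Z) = -4
n = -62
G(W) = -2
l(L, F) = -2 + L (l(L, F) = L - 2 = -2 + L)
(t(-1, -1*5)*n)*l(-10, -1) = (-4*(-62))*(-2 - 10) = 248*(-12) = -2976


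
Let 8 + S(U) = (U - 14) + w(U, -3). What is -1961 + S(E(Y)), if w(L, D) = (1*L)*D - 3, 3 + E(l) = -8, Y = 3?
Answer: -1964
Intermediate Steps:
E(l) = -11 (E(l) = -3 - 8 = -11)
w(L, D) = -3 + D*L (w(L, D) = L*D - 3 = D*L - 3 = -3 + D*L)
S(U) = -25 - 2*U (S(U) = -8 + ((U - 14) + (-3 - 3*U)) = -8 + ((-14 + U) + (-3 - 3*U)) = -8 + (-17 - 2*U) = -25 - 2*U)
-1961 + S(E(Y)) = -1961 + (-25 - 2*(-11)) = -1961 + (-25 + 22) = -1961 - 3 = -1964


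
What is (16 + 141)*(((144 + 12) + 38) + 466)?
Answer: 103620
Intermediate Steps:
(16 + 141)*(((144 + 12) + 38) + 466) = 157*((156 + 38) + 466) = 157*(194 + 466) = 157*660 = 103620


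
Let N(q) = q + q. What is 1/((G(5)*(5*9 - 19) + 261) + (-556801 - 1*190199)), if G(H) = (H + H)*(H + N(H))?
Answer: -1/742839 ≈ -1.3462e-6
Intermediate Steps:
N(q) = 2*q
G(H) = 6*H**2 (G(H) = (H + H)*(H + 2*H) = (2*H)*(3*H) = 6*H**2)
1/((G(5)*(5*9 - 19) + 261) + (-556801 - 1*190199)) = 1/(((6*5**2)*(5*9 - 19) + 261) + (-556801 - 1*190199)) = 1/(((6*25)*(45 - 19) + 261) + (-556801 - 190199)) = 1/((150*26 + 261) - 747000) = 1/((3900 + 261) - 747000) = 1/(4161 - 747000) = 1/(-742839) = -1/742839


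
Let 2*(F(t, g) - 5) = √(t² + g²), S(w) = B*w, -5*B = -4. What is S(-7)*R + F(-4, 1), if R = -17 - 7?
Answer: 697/5 + √17/2 ≈ 141.46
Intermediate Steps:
B = ⅘ (B = -⅕*(-4) = ⅘ ≈ 0.80000)
S(w) = 4*w/5
R = -24
F(t, g) = 5 + √(g² + t²)/2 (F(t, g) = 5 + √(t² + g²)/2 = 5 + √(g² + t²)/2)
S(-7)*R + F(-4, 1) = ((⅘)*(-7))*(-24) + (5 + √(1² + (-4)²)/2) = -28/5*(-24) + (5 + √(1 + 16)/2) = 672/5 + (5 + √17/2) = 697/5 + √17/2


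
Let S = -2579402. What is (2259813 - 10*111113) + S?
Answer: -1430719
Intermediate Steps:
(2259813 - 10*111113) + S = (2259813 - 10*111113) - 2579402 = (2259813 - 1111130) - 2579402 = 1148683 - 2579402 = -1430719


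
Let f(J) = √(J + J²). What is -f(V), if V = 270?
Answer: -3*√8130 ≈ -270.50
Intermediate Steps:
-f(V) = -√(270*(1 + 270)) = -√(270*271) = -√73170 = -3*√8130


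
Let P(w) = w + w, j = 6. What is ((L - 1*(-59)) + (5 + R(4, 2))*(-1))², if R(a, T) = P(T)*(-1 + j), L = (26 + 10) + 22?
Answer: 8464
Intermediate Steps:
L = 58 (L = 36 + 22 = 58)
P(w) = 2*w
R(a, T) = 10*T (R(a, T) = (2*T)*(-1 + 6) = (2*T)*5 = 10*T)
((L - 1*(-59)) + (5 + R(4, 2))*(-1))² = ((58 - 1*(-59)) + (5 + 10*2)*(-1))² = ((58 + 59) + (5 + 20)*(-1))² = (117 + 25*(-1))² = (117 - 25)² = 92² = 8464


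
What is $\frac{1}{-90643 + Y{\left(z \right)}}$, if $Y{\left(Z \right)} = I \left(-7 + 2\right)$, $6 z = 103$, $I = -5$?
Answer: $- \frac{1}{90618} \approx -1.1035 \cdot 10^{-5}$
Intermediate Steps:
$z = \frac{103}{6}$ ($z = \frac{1}{6} \cdot 103 = \frac{103}{6} \approx 17.167$)
$Y{\left(Z \right)} = 25$ ($Y{\left(Z \right)} = - 5 \left(-7 + 2\right) = \left(-5\right) \left(-5\right) = 25$)
$\frac{1}{-90643 + Y{\left(z \right)}} = \frac{1}{-90643 + 25} = \frac{1}{-90618} = - \frac{1}{90618}$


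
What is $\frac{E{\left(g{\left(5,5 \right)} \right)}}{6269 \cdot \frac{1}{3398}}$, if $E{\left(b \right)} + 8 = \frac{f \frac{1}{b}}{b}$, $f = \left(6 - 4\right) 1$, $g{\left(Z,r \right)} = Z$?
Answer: $- \frac{672804}{156725} \approx -4.2929$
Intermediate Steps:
$f = 2$ ($f = 2 \cdot 1 = 2$)
$E{\left(b \right)} = -8 + \frac{2}{b^{2}}$ ($E{\left(b \right)} = -8 + \frac{2 \frac{1}{b}}{b} = -8 + \frac{2}{b^{2}}$)
$\frac{E{\left(g{\left(5,5 \right)} \right)}}{6269 \cdot \frac{1}{3398}} = \frac{-8 + \frac{2}{25}}{6269 \cdot \frac{1}{3398}} = \frac{-8 + 2 \cdot \frac{1}{25}}{6269 \cdot \frac{1}{3398}} = \frac{-8 + \frac{2}{25}}{\frac{6269}{3398}} = \left(- \frac{198}{25}\right) \frac{3398}{6269} = - \frac{672804}{156725}$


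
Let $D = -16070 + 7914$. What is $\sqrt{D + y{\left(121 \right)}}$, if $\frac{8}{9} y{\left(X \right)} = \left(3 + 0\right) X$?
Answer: $\frac{i \sqrt{123962}}{4} \approx 88.021 i$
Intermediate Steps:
$y{\left(X \right)} = \frac{27 X}{8}$ ($y{\left(X \right)} = \frac{9 \left(3 + 0\right) X}{8} = \frac{9 \cdot 3 X}{8} = \frac{27 X}{8}$)
$D = -8156$
$\sqrt{D + y{\left(121 \right)}} = \sqrt{-8156 + \frac{27}{8} \cdot 121} = \sqrt{-8156 + \frac{3267}{8}} = \sqrt{- \frac{61981}{8}} = \frac{i \sqrt{123962}}{4}$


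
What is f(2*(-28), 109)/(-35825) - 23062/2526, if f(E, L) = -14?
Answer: -413080393/45246975 ≈ -9.1295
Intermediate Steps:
f(2*(-28), 109)/(-35825) - 23062/2526 = -14/(-35825) - 23062/2526 = -14*(-1/35825) - 23062*1/2526 = 14/35825 - 11531/1263 = -413080393/45246975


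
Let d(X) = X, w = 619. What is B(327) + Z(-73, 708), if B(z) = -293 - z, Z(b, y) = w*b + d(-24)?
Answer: -45831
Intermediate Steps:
Z(b, y) = -24 + 619*b (Z(b, y) = 619*b - 24 = -24 + 619*b)
B(327) + Z(-73, 708) = (-293 - 1*327) + (-24 + 619*(-73)) = (-293 - 327) + (-24 - 45187) = -620 - 45211 = -45831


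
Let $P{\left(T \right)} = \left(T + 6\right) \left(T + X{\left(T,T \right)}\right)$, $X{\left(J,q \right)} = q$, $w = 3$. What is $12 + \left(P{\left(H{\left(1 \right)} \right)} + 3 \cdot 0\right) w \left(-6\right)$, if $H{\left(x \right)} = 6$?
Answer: $-2580$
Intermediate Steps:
$P{\left(T \right)} = 2 T \left(6 + T\right)$ ($P{\left(T \right)} = \left(T + 6\right) \left(T + T\right) = \left(6 + T\right) 2 T = 2 T \left(6 + T\right)$)
$12 + \left(P{\left(H{\left(1 \right)} \right)} + 3 \cdot 0\right) w \left(-6\right) = 12 + \left(2 \cdot 6 \left(6 + 6\right) + 3 \cdot 0\right) 3 \left(-6\right) = 12 + \left(2 \cdot 6 \cdot 12 + 0\right) \left(-18\right) = 12 + \left(144 + 0\right) \left(-18\right) = 12 + 144 \left(-18\right) = 12 - 2592 = -2580$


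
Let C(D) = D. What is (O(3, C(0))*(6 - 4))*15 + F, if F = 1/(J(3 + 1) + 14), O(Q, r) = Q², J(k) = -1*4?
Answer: 2701/10 ≈ 270.10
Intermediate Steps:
J(k) = -4
F = ⅒ (F = 1/(-4 + 14) = 1/10 = ⅒ ≈ 0.10000)
(O(3, C(0))*(6 - 4))*15 + F = (3²*(6 - 4))*15 + ⅒ = (9*2)*15 + ⅒ = 18*15 + ⅒ = 270 + ⅒ = 2701/10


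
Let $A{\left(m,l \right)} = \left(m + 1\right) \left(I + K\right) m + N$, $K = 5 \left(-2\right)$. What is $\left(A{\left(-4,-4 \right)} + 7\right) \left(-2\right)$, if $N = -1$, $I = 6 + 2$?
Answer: $36$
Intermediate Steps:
$I = 8$
$K = -10$
$A{\left(m,l \right)} = -1 + m \left(-2 - 2 m\right)$ ($A{\left(m,l \right)} = \left(m + 1\right) \left(8 - 10\right) m - 1 = \left(1 + m\right) \left(-2\right) m - 1 = \left(-2 - 2 m\right) m - 1 = m \left(-2 - 2 m\right) - 1 = -1 + m \left(-2 - 2 m\right)$)
$\left(A{\left(-4,-4 \right)} + 7\right) \left(-2\right) = \left(\left(-1 - -8 - 2 \left(-4\right)^{2}\right) + 7\right) \left(-2\right) = \left(\left(-1 + 8 - 32\right) + 7\right) \left(-2\right) = \left(-25 + 7\right) \left(-2\right) = \left(-18\right) \left(-2\right) = 36$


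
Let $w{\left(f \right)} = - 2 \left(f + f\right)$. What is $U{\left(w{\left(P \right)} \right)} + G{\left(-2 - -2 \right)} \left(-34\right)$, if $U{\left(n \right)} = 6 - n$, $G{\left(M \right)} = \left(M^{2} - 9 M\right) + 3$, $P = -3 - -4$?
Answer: $-92$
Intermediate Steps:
$P = 1$ ($P = -3 + 4 = 1$)
$w{\left(f \right)} = - 4 f$ ($w{\left(f \right)} = - 2 \cdot 2 f = - 4 f$)
$G{\left(M \right)} = 3 + M^{2} - 9 M$
$U{\left(w{\left(P \right)} \right)} + G{\left(-2 - -2 \right)} \left(-34\right) = \left(6 - \left(-4\right) 1\right) + \left(3 + \left(-2 - -2\right)^{2} - 9 \left(-2 - -2\right)\right) \left(-34\right) = \left(6 - -4\right) + \left(3 + \left(-2 + 2\right)^{2} - 9 \left(-2 + 2\right)\right) \left(-34\right) = \left(6 + 4\right) + \left(3 + 0^{2} - 0\right) \left(-34\right) = 10 + \left(3 + 0 + 0\right) \left(-34\right) = 10 + 3 \left(-34\right) = 10 - 102 = -92$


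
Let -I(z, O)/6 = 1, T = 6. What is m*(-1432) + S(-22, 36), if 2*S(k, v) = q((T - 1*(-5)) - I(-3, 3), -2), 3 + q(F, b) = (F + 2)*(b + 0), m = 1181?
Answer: -3382425/2 ≈ -1.6912e+6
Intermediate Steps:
I(z, O) = -6 (I(z, O) = -6*1 = -6)
q(F, b) = -3 + b*(2 + F) (q(F, b) = -3 + (F + 2)*(b + 0) = -3 + (2 + F)*b = -3 + b*(2 + F))
S(k, v) = -41/2 (S(k, v) = (-3 + 2*(-2) + ((6 - 1*(-5)) - 1*(-6))*(-2))/2 = (-3 - 4 + ((6 + 5) + 6)*(-2))/2 = (-3 - 4 + (11 + 6)*(-2))/2 = (-3 - 4 + 17*(-2))/2 = (-3 - 4 - 34)/2 = (½)*(-41) = -41/2)
m*(-1432) + S(-22, 36) = 1181*(-1432) - 41/2 = -1691192 - 41/2 = -3382425/2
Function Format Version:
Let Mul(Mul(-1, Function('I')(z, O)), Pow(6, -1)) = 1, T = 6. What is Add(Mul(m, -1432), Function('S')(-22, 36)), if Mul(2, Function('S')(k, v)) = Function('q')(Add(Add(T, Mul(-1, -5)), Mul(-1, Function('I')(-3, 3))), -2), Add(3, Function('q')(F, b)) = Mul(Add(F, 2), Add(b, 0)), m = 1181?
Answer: Rational(-3382425, 2) ≈ -1.6912e+6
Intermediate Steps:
Function('I')(z, O) = -6 (Function('I')(z, O) = Mul(-6, 1) = -6)
Function('q')(F, b) = Add(-3, Mul(b, Add(2, F))) (Function('q')(F, b) = Add(-3, Mul(Add(F, 2), Add(b, 0))) = Add(-3, Mul(Add(2, F), b)) = Add(-3, Mul(b, Add(2, F))))
Function('S')(k, v) = Rational(-41, 2) (Function('S')(k, v) = Mul(Rational(1, 2), Add(-3, Mul(2, -2), Mul(Add(Add(6, Mul(-1, -5)), Mul(-1, -6)), -2))) = Mul(Rational(1, 2), Add(-3, -4, Mul(Add(Add(6, 5), 6), -2))) = Mul(Rational(1, 2), Add(-3, -4, Mul(Add(11, 6), -2))) = Mul(Rational(1, 2), Add(-3, -4, Mul(17, -2))) = Mul(Rational(1, 2), Add(-3, -4, -34)) = Mul(Rational(1, 2), -41) = Rational(-41, 2))
Add(Mul(m, -1432), Function('S')(-22, 36)) = Add(Mul(1181, -1432), Rational(-41, 2)) = Add(-1691192, Rational(-41, 2)) = Rational(-3382425, 2)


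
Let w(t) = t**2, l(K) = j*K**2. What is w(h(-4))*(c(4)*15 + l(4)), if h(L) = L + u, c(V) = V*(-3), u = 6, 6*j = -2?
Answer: -2224/3 ≈ -741.33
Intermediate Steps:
j = -1/3 (j = (1/6)*(-2) = -1/3 ≈ -0.33333)
c(V) = -3*V
l(K) = -K**2/3
h(L) = 6 + L (h(L) = L + 6 = 6 + L)
w(h(-4))*(c(4)*15 + l(4)) = (6 - 4)**2*(-3*4*15 - 1/3*4**2) = 2**2*(-12*15 - 1/3*16) = 4*(-180 - 16/3) = 4*(-556/3) = -2224/3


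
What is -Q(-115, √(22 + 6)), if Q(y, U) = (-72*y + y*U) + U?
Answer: -8280 + 228*√7 ≈ -7676.8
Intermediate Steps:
Q(y, U) = U - 72*y + U*y (Q(y, U) = (-72*y + U*y) + U = U - 72*y + U*y)
-Q(-115, √(22 + 6)) = -(√(22 + 6) - 72*(-115) + √(22 + 6)*(-115)) = -(√28 + 8280 + √28*(-115)) = -(2*√7 + 8280 + (2*√7)*(-115)) = -(2*√7 + 8280 - 230*√7) = -(8280 - 228*√7) = -8280 + 228*√7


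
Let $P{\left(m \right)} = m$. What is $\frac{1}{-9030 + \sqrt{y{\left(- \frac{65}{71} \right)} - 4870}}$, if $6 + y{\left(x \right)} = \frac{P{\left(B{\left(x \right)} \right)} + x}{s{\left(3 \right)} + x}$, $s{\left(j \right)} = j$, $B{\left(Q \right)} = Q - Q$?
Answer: $- \frac{445480}{4022924971} - \frac{2 i \sqrt{26703381}}{12068774913} \approx -0.00011074 - 8.5635 \cdot 10^{-7} i$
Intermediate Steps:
$B{\left(Q \right)} = 0$
$y{\left(x \right)} = -6 + \frac{x}{3 + x}$ ($y{\left(x \right)} = -6 + \frac{0 + x}{3 + x} = -6 + \frac{x}{3 + x}$)
$\frac{1}{-9030 + \sqrt{y{\left(- \frac{65}{71} \right)} - 4870}} = \frac{1}{-9030 + \sqrt{\frac{-18 - 5 \left(- \frac{65}{71}\right)}{3 - \frac{65}{71}} - 4870}} = \frac{1}{-9030 + \sqrt{\frac{-18 - 5 \left(\left(-65\right) \frac{1}{71}\right)}{3 - \frac{65}{71}} - 4870}} = \frac{1}{-9030 + \sqrt{\frac{-18 - - \frac{325}{71}}{3 - \frac{65}{71}} - 4870}} = \frac{1}{-9030 + \sqrt{\frac{-18 + \frac{325}{71}}{\frac{148}{71}} - 4870}} = \frac{1}{-9030 + \sqrt{\frac{71}{148} \left(- \frac{953}{71}\right) - 4870}} = \frac{1}{-9030 + \sqrt{- \frac{953}{148} - 4870}} = \frac{1}{-9030 + \sqrt{- \frac{721713}{148}}} = \frac{1}{-9030 + \frac{i \sqrt{26703381}}{74}}$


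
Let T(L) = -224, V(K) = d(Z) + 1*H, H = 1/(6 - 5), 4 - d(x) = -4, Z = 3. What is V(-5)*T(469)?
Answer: -2016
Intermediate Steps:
d(x) = 8 (d(x) = 4 - 1*(-4) = 4 + 4 = 8)
H = 1 (H = 1/1 = 1)
V(K) = 9 (V(K) = 8 + 1*1 = 8 + 1 = 9)
V(-5)*T(469) = 9*(-224) = -2016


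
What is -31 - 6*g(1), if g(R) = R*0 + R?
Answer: -37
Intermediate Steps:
g(R) = R (g(R) = 0 + R = R)
-31 - 6*g(1) = -31 - 6*1 = -31 - 6 = -37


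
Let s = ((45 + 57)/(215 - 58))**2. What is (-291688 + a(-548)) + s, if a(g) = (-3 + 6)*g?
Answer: -7230330064/24649 ≈ -2.9333e+5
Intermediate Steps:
a(g) = 3*g
s = 10404/24649 (s = (102/157)**2 = 10404/24649 ≈ 0.42209)
(-291688 + a(-548)) + s = (-291688 + 3*(-548)) + 10404/24649 = (-291688 - 1644) + 10404/24649 = -293332 + 10404/24649 = -7230330064/24649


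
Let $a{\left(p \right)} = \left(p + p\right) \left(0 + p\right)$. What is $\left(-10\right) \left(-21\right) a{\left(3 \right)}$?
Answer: $3780$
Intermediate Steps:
$a{\left(p \right)} = 2 p^{2}$ ($a{\left(p \right)} = 2 p p = 2 p^{2}$)
$\left(-10\right) \left(-21\right) a{\left(3 \right)} = \left(-10\right) \left(-21\right) 2 \cdot 3^{2} = 210 \cdot 2 \cdot 9 = 210 \cdot 18 = 3780$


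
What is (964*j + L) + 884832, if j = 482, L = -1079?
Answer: 1348401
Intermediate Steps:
(964*j + L) + 884832 = (964*482 - 1079) + 884832 = (464648 - 1079) + 884832 = 463569 + 884832 = 1348401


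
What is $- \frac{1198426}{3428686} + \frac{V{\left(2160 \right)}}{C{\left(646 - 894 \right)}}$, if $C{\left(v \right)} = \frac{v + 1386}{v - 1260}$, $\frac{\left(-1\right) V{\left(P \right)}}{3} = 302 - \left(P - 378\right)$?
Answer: $- \frac{5739549873877}{975461167} \approx -5883.9$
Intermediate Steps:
$V{\left(P \right)} = -2040 + 3 P$ ($V{\left(P \right)} = - 3 \left(302 - \left(P - 378\right)\right) = - 3 \left(302 - \left(-378 + P\right)\right) = - 3 \left(680 - P\right) = -2040 + 3 P$)
$C{\left(v \right)} = \frac{1386 + v}{-1260 + v}$
$- \frac{1198426}{3428686} + \frac{V{\left(2160 \right)}}{C{\left(646 - 894 \right)}} = - \frac{1198426}{3428686} + \frac{-2040 + 3 \cdot 2160}{\frac{1}{-1260 + \left(646 - 894\right)} \left(1386 + \left(646 - 894\right)\right)} = \left(-1198426\right) \frac{1}{3428686} + \frac{-2040 + 6480}{\frac{1}{-1260 - 248} \left(1386 - 248\right)} = - \frac{599213}{1714343} + \frac{4440}{\frac{1}{-1508} \cdot 1138} = - \frac{599213}{1714343} + \frac{4440}{\left(- \frac{1}{1508}\right) 1138} = - \frac{599213}{1714343} + \frac{4440}{- \frac{569}{754}} = - \frac{599213}{1714343} + 4440 \left(- \frac{754}{569}\right) = - \frac{599213}{1714343} - \frac{3347760}{569} = - \frac{5739549873877}{975461167}$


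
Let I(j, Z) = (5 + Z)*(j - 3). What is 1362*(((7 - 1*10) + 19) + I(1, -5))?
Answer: 21792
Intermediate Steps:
I(j, Z) = (-3 + j)*(5 + Z) (I(j, Z) = (5 + Z)*(-3 + j) = (-3 + j)*(5 + Z))
1362*(((7 - 1*10) + 19) + I(1, -5)) = 1362*(((7 - 1*10) + 19) + (-15 - 3*(-5) + 5*1 - 5*1)) = 1362*(((7 - 10) + 19) + (-15 + 15 + 5 - 5)) = 1362*((-3 + 19) + 0) = 1362*(16 + 0) = 1362*16 = 21792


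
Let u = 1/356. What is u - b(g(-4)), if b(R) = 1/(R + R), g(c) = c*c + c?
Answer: -83/2136 ≈ -0.038858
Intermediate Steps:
u = 1/356 ≈ 0.0028090
g(c) = c + c² (g(c) = c² + c = c + c²)
b(R) = 1/(2*R)
u - b(g(-4)) = 1/356 - 1/(2*((-4*(1 - 4)))) = 1/356 - 1/(2*((-4*(-3)))) = 1/356 - 1/(2*12) = 1/356 - 1*1/24 = 1/356 - 1/24 = -83/2136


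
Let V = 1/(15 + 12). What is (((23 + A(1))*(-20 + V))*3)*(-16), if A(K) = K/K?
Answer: 68992/3 ≈ 22997.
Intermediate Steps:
A(K) = 1
V = 1/27 ≈ 0.037037
(((23 + A(1))*(-20 + V))*3)*(-16) = (((23 + 1)*(-20 + 1/27))*3)*(-16) = ((24*(-539/27))*3)*(-16) = -4312/9*3*(-16) = -4312/3*(-16) = 68992/3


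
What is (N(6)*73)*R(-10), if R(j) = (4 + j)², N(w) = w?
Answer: 15768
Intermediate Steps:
(N(6)*73)*R(-10) = (6*73)*(4 - 10)² = 438*(-6)² = 438*36 = 15768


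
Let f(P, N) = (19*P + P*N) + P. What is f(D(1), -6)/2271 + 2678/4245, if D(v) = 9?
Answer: 2205536/3213465 ≈ 0.68634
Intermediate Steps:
f(P, N) = 20*P + N*P (f(P, N) = (19*P + N*P) + P = 20*P + N*P)
f(D(1), -6)/2271 + 2678/4245 = (9*(20 - 6))/2271 + 2678/4245 = (9*14)*(1/2271) + 2678*(1/4245) = 126*(1/2271) + 2678/4245 = 42/757 + 2678/4245 = 2205536/3213465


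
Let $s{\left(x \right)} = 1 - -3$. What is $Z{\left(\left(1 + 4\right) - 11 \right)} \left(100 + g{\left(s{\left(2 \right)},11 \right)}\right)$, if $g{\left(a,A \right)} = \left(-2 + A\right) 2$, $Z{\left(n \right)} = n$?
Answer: $-708$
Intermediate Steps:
$s{\left(x \right)} = 4$ ($s{\left(x \right)} = 1 + 3 = 4$)
$g{\left(a,A \right)} = -4 + 2 A$
$Z{\left(\left(1 + 4\right) - 11 \right)} \left(100 + g{\left(s{\left(2 \right)},11 \right)}\right) = \left(\left(1 + 4\right) - 11\right) \left(100 + \left(-4 + 2 \cdot 11\right)\right) = \left(5 - 11\right) \left(100 + \left(-4 + 22\right)\right) = - 6 \left(100 + 18\right) = \left(-6\right) 118 = -708$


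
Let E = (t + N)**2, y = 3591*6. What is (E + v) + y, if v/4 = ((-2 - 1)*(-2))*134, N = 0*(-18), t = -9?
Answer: 24843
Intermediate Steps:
N = 0
y = 21546
E = 81 (E = (-9 + 0)**2 = (-9)**2 = 81)
v = 3216 (v = 4*(((-2 - 1)*(-2))*134) = 4*(-3*(-2)*134) = 4*(6*134) = 4*804 = 3216)
(E + v) + y = (81 + 3216) + 21546 = 3297 + 21546 = 24843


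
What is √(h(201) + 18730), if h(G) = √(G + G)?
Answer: √(18730 + √402) ≈ 136.93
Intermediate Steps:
h(G) = √2*√G (h(G) = √(2*G) = √2*√G)
√(h(201) + 18730) = √(√2*√201 + 18730) = √(√402 + 18730) = √(18730 + √402)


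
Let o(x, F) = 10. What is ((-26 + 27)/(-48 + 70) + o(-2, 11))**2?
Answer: 48841/484 ≈ 100.91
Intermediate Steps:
((-26 + 27)/(-48 + 70) + o(-2, 11))**2 = ((-26 + 27)/(-48 + 70) + 10)**2 = (1/22 + 10)**2 = (221/22)**2 = 48841/484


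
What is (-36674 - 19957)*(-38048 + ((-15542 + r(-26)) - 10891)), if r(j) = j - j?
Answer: 3651623511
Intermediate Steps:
r(j) = 0
(-36674 - 19957)*(-38048 + ((-15542 + r(-26)) - 10891)) = (-36674 - 19957)*(-38048 + ((-15542 + 0) - 10891)) = -56631*(-38048 + (-15542 - 10891)) = -56631*(-38048 - 26433) = -56631*(-64481) = 3651623511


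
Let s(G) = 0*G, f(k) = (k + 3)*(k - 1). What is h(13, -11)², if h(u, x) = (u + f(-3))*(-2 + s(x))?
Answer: 676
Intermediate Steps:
f(k) = (-1 + k)*(3 + k) (f(k) = (3 + k)*(-1 + k) = (-1 + k)*(3 + k))
s(G) = 0
h(u, x) = -2*u (h(u, x) = (u + (-3 + (-3)² + 2*(-3)))*(-2 + 0) = (u + (-3 + 9 - 6))*(-2) = (u + 0)*(-2) = u*(-2) = -2*u)
h(13, -11)² = (-2*13)² = (-26)² = 676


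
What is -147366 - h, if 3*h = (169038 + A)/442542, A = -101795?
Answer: -195647000359/1327626 ≈ -1.4737e+5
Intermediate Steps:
h = 67243/1327626 (h = ((169038 - 101795)/442542)/3 = (67243*(1/442542))/3 = (1/3)*(67243/442542) = 67243/1327626 ≈ 0.050649)
-147366 - h = -147366 - 1*67243/1327626 = -147366 - 67243/1327626 = -195647000359/1327626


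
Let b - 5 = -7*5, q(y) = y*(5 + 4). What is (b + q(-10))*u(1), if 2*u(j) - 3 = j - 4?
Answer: 0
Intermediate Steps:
q(y) = 9*y (q(y) = y*9 = 9*y)
b = -30 (b = 5 - 7*5 = 5 - 35 = -30)
u(j) = -½ + j/2 (u(j) = 3/2 + (j - 4)/2 = 3/2 + (-4 + j)/2 = 3/2 + (-2 + j/2) = -½ + j/2)
(b + q(-10))*u(1) = (-30 + 9*(-10))*(-½ + (½)*1) = (-30 - 90)*(-½ + ½) = -120*0 = 0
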